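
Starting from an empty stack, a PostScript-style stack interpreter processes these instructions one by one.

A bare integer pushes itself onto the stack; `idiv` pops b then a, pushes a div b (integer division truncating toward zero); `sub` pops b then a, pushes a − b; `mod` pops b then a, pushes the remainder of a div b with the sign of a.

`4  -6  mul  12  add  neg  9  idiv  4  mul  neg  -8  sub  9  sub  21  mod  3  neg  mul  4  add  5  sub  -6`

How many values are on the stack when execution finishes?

4    : [4]
-6   : [4, -6]
mul  : [-24]
12   : [-24, 12]
add  : [-12]
neg  : [12]
9    : [12, 9]
idiv : [1]
4    : [1, 4]
mul  : [4]
neg  : [-4]
-8   : [-4, -8]
sub  : [4]
9    : [4, 9]
sub  : [-5]
21   : [-5, 21]
mod  : [-5]
3    : [-5, 3]
neg  : [-5, -3]
mul  : [15]
4    : [15, 4]
add  : [19]
5    : [19, 5]
sub  : [14]
-6   : [14, -6]

2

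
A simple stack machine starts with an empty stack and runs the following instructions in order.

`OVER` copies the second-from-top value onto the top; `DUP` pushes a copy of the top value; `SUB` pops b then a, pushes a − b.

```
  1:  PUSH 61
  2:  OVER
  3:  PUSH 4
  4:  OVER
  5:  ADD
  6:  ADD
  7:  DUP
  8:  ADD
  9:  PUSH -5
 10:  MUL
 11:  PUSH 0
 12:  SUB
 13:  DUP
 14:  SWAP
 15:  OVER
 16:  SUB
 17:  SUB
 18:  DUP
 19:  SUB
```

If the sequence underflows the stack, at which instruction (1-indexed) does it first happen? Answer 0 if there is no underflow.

2

PUSH 61 → [61]
OVER  — needs 2 operands, stack has 1 → underflow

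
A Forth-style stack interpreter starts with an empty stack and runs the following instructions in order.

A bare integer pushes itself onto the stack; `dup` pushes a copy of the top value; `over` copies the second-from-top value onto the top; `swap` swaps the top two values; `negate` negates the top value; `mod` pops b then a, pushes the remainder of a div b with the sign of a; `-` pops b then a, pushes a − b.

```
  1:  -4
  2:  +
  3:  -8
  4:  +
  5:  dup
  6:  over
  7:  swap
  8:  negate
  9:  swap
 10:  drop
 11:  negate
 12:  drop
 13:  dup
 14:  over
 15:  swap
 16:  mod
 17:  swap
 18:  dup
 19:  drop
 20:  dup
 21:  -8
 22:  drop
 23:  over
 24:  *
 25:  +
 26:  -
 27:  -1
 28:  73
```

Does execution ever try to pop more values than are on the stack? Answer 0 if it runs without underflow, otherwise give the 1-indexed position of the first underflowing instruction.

2

-4 → [-4]
+  — needs 2 operands, stack has 1 → underflow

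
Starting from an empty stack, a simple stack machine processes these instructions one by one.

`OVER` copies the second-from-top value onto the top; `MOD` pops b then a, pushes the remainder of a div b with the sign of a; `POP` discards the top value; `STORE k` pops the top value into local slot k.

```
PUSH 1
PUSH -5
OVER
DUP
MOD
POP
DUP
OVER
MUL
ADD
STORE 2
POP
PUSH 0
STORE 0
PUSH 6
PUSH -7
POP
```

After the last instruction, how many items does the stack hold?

PUSH 1  : [1]
PUSH -5 : [1, -5]
OVER    : [1, -5, 1]
DUP     : [1, -5, 1, 1]
MOD     : [1, -5, 0]
POP     : [1, -5]
DUP     : [1, -5, -5]
OVER    : [1, -5, -5, -5]
MUL     : [1, -5, 25]
ADD     : [1, 20]
STORE 2 : [1]
POP     : []
PUSH 0  : [0]
STORE 0 : []
PUSH 6  : [6]
PUSH -7 : [6, -7]
POP     : [6]

1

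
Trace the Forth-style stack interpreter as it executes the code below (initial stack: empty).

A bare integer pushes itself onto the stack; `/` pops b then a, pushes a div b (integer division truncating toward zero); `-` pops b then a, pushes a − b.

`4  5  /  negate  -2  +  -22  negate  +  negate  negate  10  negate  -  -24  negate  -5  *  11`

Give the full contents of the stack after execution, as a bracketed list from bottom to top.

[30, -120, 11]

4       4
5       4 5
/       0
negate  0
-2      0 -2
+       -2
-22     -2 -22
negate  -2 22
+       20
negate  -20
negate  20
10      20 10
negate  20 -10
-       30
-24     30 -24
negate  30 24
-5      30 24 -5
*       30 -120
11      30 -120 11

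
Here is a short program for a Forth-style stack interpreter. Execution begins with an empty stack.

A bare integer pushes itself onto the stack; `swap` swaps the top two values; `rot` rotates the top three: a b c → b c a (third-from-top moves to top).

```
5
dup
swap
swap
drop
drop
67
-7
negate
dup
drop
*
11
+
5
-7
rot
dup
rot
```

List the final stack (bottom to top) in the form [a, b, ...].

[5, 480, 480, -7]

5       5
dup     5 5
swap    5 5
swap    5 5
drop    5
drop    (empty)
67      67
-7      67 -7
negate  67 7
dup     67 7 7
drop    67 7
*       469
11      469 11
+       480
5       480 5
-7      480 5 -7
rot     5 -7 480
dup     5 -7 480 480
rot     5 480 480 -7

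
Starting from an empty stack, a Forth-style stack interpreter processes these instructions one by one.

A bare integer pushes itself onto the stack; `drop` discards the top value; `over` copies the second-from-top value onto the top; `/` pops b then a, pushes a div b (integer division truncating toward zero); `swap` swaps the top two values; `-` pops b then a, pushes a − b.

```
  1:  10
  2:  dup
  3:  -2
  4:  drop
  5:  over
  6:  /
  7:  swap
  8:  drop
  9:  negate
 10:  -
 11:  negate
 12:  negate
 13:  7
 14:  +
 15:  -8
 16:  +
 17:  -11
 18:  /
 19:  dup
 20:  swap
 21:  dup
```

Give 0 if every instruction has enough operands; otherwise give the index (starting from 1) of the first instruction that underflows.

10     → [10]
dup    → [10, 10]
-2     → [10, 10, -2]
drop   → [10, 10]
over   → [10, 10, 10]
/      → [10, 1]
swap   → [1, 10]
drop   → [1]
negate → [-1]
-  — needs 2 operands, stack has 1 → underflow

10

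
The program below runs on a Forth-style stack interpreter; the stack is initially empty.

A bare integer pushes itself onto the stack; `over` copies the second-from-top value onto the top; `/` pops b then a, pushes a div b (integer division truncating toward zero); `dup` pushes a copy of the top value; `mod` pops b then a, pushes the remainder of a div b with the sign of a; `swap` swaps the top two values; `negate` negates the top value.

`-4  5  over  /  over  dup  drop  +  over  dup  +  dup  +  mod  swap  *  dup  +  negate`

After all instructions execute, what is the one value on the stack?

-40

-4     -> [-4]
5      -> [-4, 5]
over   -> [-4, 5, -4]
/      -> [-4, -1]
over   -> [-4, -1, -4]
dup    -> [-4, -1, -4, -4]
drop   -> [-4, -1, -4]
+      -> [-4, -5]
over   -> [-4, -5, -4]
dup    -> [-4, -5, -4, -4]
+      -> [-4, -5, -8]
dup    -> [-4, -5, -8, -8]
+      -> [-4, -5, -16]
mod    -> [-4, -5]
swap   -> [-5, -4]
*      -> [20]
dup    -> [20, 20]
+      -> [40]
negate -> [-40]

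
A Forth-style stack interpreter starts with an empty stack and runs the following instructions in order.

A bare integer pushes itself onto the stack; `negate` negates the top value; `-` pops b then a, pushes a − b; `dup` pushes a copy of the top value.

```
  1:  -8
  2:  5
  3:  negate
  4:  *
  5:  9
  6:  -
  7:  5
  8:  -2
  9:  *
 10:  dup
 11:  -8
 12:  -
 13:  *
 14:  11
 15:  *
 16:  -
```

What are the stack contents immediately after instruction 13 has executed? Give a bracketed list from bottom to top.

-8      -8
5       -8 5
negate  -8 -5
*       40
9       40 9
-       31
5       31 5
-2      31 5 -2
*       31 -10
dup     31 -10 -10
-8      31 -10 -10 -8
-       31 -10 -2
*       31 20

[31, 20]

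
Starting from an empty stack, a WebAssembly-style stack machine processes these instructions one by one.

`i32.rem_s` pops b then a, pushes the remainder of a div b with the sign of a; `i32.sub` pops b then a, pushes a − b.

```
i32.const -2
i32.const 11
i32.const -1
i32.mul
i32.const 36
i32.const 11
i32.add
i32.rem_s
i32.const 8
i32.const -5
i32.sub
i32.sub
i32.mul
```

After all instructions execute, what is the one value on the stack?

i32.const -2 -> [-2]
i32.const 11 -> [-2, 11]
i32.const -1 -> [-2, 11, -1]
i32.mul      -> [-2, -11]
i32.const 36 -> [-2, -11, 36]
i32.const 11 -> [-2, -11, 36, 11]
i32.add      -> [-2, -11, 47]
i32.rem_s    -> [-2, -11]
i32.const 8  -> [-2, -11, 8]
i32.const -5 -> [-2, -11, 8, -5]
i32.sub      -> [-2, -11, 13]
i32.sub      -> [-2, -24]
i32.mul      -> [48]

48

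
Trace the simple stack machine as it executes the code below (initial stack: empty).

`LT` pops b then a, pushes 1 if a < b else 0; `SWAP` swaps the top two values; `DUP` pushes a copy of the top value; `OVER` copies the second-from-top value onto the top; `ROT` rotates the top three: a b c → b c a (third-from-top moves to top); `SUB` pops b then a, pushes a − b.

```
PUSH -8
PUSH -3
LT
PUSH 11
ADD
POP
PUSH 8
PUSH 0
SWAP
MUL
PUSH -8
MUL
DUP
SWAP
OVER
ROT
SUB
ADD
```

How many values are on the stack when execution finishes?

PUSH -8 : [-8]
PUSH -3 : [-8, -3]
LT      : [1]
PUSH 11 : [1, 11]
ADD     : [12]
POP     : []
PUSH 8  : [8]
PUSH 0  : [8, 0]
SWAP    : [0, 8]
MUL     : [0]
PUSH -8 : [0, -8]
MUL     : [0]
DUP     : [0, 0]
SWAP    : [0, 0]
OVER    : [0, 0, 0]
ROT     : [0, 0, 0]
SUB     : [0, 0]
ADD     : [0]

1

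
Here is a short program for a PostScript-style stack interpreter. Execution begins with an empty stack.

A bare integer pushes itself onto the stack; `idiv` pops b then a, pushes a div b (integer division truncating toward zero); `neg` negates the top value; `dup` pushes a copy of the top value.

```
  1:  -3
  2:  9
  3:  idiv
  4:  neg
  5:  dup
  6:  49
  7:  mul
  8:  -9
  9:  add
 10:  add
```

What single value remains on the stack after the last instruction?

-9

-3   -> [-3]
9    -> [-3, 9]
idiv -> [0]
neg  -> [0]
dup  -> [0, 0]
49   -> [0, 0, 49]
mul  -> [0, 0]
-9   -> [0, 0, -9]
add  -> [0, -9]
add  -> [-9]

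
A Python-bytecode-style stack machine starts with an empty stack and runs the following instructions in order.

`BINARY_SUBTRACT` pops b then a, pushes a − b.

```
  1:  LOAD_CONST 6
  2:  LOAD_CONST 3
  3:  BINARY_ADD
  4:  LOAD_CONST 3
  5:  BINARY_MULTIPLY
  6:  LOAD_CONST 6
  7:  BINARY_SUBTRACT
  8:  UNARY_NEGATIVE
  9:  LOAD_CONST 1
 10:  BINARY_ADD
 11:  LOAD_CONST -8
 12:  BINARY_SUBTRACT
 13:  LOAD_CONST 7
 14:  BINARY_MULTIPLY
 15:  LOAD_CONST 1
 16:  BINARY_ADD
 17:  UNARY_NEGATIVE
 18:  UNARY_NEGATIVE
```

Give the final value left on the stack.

LOAD_CONST 6     6
LOAD_CONST 3     6 3
BINARY_ADD       9
LOAD_CONST 3     9 3
BINARY_MULTIPLY  27
LOAD_CONST 6     27 6
BINARY_SUBTRACT  21
UNARY_NEGATIVE   -21
LOAD_CONST 1     -21 1
BINARY_ADD       -20
LOAD_CONST -8    -20 -8
BINARY_SUBTRACT  -12
LOAD_CONST 7     -12 7
BINARY_MULTIPLY  -84
LOAD_CONST 1     -84 1
BINARY_ADD       -83
UNARY_NEGATIVE   83
UNARY_NEGATIVE   -83

-83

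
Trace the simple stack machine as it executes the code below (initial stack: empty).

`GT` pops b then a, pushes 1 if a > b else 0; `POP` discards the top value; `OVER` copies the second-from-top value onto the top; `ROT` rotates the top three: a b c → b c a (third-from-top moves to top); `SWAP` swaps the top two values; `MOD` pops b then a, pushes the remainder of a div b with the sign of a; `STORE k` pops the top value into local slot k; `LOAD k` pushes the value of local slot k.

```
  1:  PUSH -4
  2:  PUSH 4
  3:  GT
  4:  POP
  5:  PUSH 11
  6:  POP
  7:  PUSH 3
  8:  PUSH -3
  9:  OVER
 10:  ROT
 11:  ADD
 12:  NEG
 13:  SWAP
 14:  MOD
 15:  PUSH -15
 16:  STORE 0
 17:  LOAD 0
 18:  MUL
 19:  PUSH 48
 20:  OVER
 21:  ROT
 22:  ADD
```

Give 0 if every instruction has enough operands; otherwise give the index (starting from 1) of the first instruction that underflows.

PUSH -4  -> [-4]
PUSH 4   -> [-4, 4]
GT       -> [0]
POP      -> []
PUSH 11  -> [11]
POP      -> []
PUSH 3   -> [3]
PUSH -3  -> [3, -3]
OVER     -> [3, -3, 3]
ROT      -> [-3, 3, 3]
ADD      -> [-3, 6]
NEG      -> [-3, -6]
SWAP     -> [-6, -3]
MOD      -> [0]
PUSH -15 -> [0, -15]
STORE 0  -> [0]
LOAD 0   -> [0, -15]
MUL      -> [0]
PUSH 48  -> [0, 48]
OVER     -> [0, 48, 0]
ROT      -> [48, 0, 0]
ADD      -> [48, 0]

0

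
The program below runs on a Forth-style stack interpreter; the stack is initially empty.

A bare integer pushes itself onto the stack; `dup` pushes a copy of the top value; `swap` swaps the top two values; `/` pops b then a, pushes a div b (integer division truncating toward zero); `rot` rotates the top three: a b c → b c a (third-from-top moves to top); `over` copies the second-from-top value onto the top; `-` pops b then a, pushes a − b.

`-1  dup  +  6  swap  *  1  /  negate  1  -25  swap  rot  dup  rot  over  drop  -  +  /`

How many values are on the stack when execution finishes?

1

-1     : -1
dup    : -1 -1
+      : -2
6      : -2 6
swap   : 6 -2
*      : -12
1      : -12 1
/      : -12
negate : 12
1      : 12 1
-25    : 12 1 -25
swap   : 12 -25 1
rot    : -25 1 12
dup    : -25 1 12 12
rot    : -25 12 12 1
over   : -25 12 12 1 12
drop   : -25 12 12 1
-      : -25 12 11
+      : -25 23
/      : -1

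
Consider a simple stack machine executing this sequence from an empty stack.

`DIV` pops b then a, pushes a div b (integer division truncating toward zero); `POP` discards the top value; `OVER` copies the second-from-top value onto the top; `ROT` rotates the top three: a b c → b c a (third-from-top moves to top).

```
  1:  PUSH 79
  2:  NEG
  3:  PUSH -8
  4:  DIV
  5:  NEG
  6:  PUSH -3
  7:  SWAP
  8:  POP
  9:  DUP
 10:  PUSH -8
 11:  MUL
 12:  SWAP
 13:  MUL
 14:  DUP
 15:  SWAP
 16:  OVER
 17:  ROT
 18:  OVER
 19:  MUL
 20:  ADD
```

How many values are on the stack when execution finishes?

PUSH 79  [79]
NEG      [-79]
PUSH -8  [-79, -8]
DIV      [9]
NEG      [-9]
PUSH -3  [-9, -3]
SWAP     [-3, -9]
POP      [-3]
DUP      [-3, -3]
PUSH -8  [-3, -3, -8]
MUL      [-3, 24]
SWAP     [24, -3]
MUL      [-72]
DUP      [-72, -72]
SWAP     [-72, -72]
OVER     [-72, -72, -72]
ROT      [-72, -72, -72]
OVER     [-72, -72, -72, -72]
MUL      [-72, -72, 5184]
ADD      [-72, 5112]

2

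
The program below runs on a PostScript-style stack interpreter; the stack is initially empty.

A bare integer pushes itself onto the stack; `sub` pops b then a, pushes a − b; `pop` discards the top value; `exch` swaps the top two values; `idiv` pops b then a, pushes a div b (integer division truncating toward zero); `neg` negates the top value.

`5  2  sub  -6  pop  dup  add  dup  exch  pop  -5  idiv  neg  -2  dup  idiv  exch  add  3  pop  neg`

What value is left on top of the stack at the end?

5    -> 5
2    -> 5 2
sub  -> 3
-6   -> 3 -6
pop  -> 3
dup  -> 3 3
add  -> 6
dup  -> 6 6
exch -> 6 6
pop  -> 6
-5   -> 6 -5
idiv -> -1
neg  -> 1
-2   -> 1 -2
dup  -> 1 -2 -2
idiv -> 1 1
exch -> 1 1
add  -> 2
3    -> 2 3
pop  -> 2
neg  -> -2

-2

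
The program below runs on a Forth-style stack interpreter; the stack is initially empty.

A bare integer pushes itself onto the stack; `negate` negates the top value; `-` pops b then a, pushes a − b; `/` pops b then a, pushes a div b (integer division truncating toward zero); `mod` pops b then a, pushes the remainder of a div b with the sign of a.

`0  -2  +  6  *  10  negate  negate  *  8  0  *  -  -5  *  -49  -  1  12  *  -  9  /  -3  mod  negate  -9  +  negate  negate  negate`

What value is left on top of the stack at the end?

10

0      → 0
-2     → 0 -2
+      → -2
6      → -2 6
*      → -12
10     → -12 10
negate → -12 -10
negate → -12 10
*      → -120
8      → -120 8
0      → -120 8 0
*      → -120 0
-      → -120
-5     → -120 -5
*      → 600
-49    → 600 -49
-      → 649
1      → 649 1
12     → 649 1 12
*      → 649 12
-      → 637
9      → 637 9
/      → 70
-3     → 70 -3
mod    → 1
negate → -1
-9     → -1 -9
+      → -10
negate → 10
negate → -10
negate → 10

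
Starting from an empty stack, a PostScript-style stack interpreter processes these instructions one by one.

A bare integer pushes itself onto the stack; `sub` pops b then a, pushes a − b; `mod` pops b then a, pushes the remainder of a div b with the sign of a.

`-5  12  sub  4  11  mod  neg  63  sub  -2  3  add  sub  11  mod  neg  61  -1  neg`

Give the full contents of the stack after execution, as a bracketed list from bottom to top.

[-17, 2, 61, 1]

-5   [-5]
12   [-5, 12]
sub  [-17]
4    [-17, 4]
11   [-17, 4, 11]
mod  [-17, 4]
neg  [-17, -4]
63   [-17, -4, 63]
sub  [-17, -67]
-2   [-17, -67, -2]
3    [-17, -67, -2, 3]
add  [-17, -67, 1]
sub  [-17, -68]
11   [-17, -68, 11]
mod  [-17, -2]
neg  [-17, 2]
61   [-17, 2, 61]
-1   [-17, 2, 61, -1]
neg  [-17, 2, 61, 1]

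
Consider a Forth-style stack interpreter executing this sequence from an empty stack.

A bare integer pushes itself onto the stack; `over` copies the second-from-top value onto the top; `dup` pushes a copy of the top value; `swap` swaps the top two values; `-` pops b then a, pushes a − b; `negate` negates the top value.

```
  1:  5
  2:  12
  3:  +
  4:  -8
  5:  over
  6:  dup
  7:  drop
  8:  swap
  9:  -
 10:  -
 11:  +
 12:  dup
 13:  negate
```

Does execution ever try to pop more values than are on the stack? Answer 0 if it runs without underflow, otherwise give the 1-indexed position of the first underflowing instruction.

11

5    → 5
12   → 5 12
+    → 17
-8   → 17 -8
over → 17 -8 17
dup  → 17 -8 17 17
drop → 17 -8 17
swap → 17 17 -8
-    → 17 25
-    → -8
+  — needs 2 operands, stack has 1 → underflow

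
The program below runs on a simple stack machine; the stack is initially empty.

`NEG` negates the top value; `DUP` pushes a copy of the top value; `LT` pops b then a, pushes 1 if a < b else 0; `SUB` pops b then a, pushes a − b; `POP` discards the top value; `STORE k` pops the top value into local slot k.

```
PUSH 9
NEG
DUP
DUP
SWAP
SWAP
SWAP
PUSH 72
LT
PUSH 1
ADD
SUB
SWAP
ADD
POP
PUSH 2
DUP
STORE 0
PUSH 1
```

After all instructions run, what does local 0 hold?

2

PUSH 9  → [9]
NEG     → [-9]
DUP     → [-9, -9]
DUP     → [-9, -9, -9]
SWAP    → [-9, -9, -9]
SWAP    → [-9, -9, -9]
SWAP    → [-9, -9, -9]
PUSH 72 → [-9, -9, -9, 72]
LT      → [-9, -9, 1]
PUSH 1  → [-9, -9, 1, 1]
ADD     → [-9, -9, 2]
SUB     → [-9, -11]
SWAP    → [-11, -9]
ADD     → [-20]
POP     → []
PUSH 2  → [2]
DUP     → [2, 2]
STORE 0 → [2]
PUSH 1  → [2, 1]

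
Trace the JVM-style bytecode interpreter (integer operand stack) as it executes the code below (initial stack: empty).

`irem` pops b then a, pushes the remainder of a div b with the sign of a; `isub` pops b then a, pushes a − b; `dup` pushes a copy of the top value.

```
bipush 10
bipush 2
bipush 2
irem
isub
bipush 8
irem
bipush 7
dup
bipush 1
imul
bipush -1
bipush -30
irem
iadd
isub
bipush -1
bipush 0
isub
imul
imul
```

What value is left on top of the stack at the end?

-2

bipush 10  → [10]
bipush 2   → [10, 2]
bipush 2   → [10, 2, 2]
irem       → [10, 0]
isub       → [10]
bipush 8   → [10, 8]
irem       → [2]
bipush 7   → [2, 7]
dup        → [2, 7, 7]
bipush 1   → [2, 7, 7, 1]
imul       → [2, 7, 7]
bipush -1  → [2, 7, 7, -1]
bipush -30 → [2, 7, 7, -1, -30]
irem       → [2, 7, 7, -1]
iadd       → [2, 7, 6]
isub       → [2, 1]
bipush -1  → [2, 1, -1]
bipush 0   → [2, 1, -1, 0]
isub       → [2, 1, -1]
imul       → [2, -1]
imul       → [-2]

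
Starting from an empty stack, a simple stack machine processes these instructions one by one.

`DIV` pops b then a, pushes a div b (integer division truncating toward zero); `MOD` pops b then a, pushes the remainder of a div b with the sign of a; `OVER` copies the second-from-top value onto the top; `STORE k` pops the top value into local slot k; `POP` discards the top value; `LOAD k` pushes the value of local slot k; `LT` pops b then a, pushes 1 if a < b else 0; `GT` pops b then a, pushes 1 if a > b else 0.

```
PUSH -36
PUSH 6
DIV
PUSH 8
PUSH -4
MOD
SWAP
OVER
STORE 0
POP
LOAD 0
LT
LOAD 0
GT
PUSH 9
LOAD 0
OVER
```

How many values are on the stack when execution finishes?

PUSH -36 : -36
PUSH 6   : -36 6
DIV      : -6
PUSH 8   : -6 8
PUSH -4  : -6 8 -4
MOD      : -6 0
SWAP     : 0 -6
OVER     : 0 -6 0
STORE 0  : 0 -6
POP      : 0
LOAD 0   : 0 0
LT       : 0
LOAD 0   : 0 0
GT       : 0
PUSH 9   : 0 9
LOAD 0   : 0 9 0
OVER     : 0 9 0 9

4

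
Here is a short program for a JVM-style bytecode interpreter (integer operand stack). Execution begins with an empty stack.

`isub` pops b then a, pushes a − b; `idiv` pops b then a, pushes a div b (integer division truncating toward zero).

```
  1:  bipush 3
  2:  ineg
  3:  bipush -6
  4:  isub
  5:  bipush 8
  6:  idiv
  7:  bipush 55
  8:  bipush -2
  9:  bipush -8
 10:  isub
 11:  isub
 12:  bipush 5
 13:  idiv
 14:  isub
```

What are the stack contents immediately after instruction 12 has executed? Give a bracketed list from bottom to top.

bipush 3  : 3
ineg      : -3
bipush -6 : -3 -6
isub      : 3
bipush 8  : 3 8
idiv      : 0
bipush 55 : 0 55
bipush -2 : 0 55 -2
bipush -8 : 0 55 -2 -8
isub      : 0 55 6
isub      : 0 49
bipush 5  : 0 49 5

[0, 49, 5]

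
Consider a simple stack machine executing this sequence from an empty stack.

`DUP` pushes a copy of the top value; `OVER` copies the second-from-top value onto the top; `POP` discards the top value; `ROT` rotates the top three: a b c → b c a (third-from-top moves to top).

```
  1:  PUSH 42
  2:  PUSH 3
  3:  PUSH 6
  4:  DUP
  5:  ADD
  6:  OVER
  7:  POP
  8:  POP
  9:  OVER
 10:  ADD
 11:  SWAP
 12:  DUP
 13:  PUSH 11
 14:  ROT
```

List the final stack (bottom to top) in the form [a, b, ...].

PUSH 42 -> 42
PUSH 3  -> 42 3
PUSH 6  -> 42 3 6
DUP     -> 42 3 6 6
ADD     -> 42 3 12
OVER    -> 42 3 12 3
POP     -> 42 3 12
POP     -> 42 3
OVER    -> 42 3 42
ADD     -> 42 45
SWAP    -> 45 42
DUP     -> 45 42 42
PUSH 11 -> 45 42 42 11
ROT     -> 45 42 11 42

[45, 42, 11, 42]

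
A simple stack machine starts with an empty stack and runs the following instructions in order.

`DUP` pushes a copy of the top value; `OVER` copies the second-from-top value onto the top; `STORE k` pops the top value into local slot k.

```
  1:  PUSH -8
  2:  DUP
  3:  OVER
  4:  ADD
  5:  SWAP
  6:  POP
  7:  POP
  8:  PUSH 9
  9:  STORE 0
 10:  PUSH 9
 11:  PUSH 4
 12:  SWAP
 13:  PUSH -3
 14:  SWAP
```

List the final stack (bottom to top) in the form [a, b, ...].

PUSH -8 → -8
DUP     → -8 -8
OVER    → -8 -8 -8
ADD     → -8 -16
SWAP    → -16 -8
POP     → -16
POP     → (empty)
PUSH 9  → 9
STORE 0 → (empty)
PUSH 9  → 9
PUSH 4  → 9 4
SWAP    → 4 9
PUSH -3 → 4 9 -3
SWAP    → 4 -3 9

[4, -3, 9]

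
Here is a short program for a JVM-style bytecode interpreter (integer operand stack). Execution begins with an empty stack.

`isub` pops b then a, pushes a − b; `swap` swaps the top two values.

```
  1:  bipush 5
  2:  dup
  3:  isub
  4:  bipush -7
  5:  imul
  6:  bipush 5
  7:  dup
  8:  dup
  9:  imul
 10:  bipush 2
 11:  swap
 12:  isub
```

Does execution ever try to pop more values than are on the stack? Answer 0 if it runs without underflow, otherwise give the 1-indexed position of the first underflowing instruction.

bipush 5   5
dup        5 5
isub       0
bipush -7  0 -7
imul       0
bipush 5   0 5
dup        0 5 5
dup        0 5 5 5
imul       0 5 25
bipush 2   0 5 25 2
swap       0 5 2 25
isub       0 5 -23

0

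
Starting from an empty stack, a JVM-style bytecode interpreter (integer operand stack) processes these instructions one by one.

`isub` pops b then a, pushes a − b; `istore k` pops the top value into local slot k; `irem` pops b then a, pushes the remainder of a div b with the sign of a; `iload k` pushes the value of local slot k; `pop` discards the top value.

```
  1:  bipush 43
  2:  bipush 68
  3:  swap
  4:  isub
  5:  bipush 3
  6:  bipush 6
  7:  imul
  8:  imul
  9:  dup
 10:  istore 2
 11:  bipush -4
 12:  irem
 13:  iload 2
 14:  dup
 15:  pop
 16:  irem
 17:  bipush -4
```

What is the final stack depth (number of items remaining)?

bipush 43 -> [43]
bipush 68 -> [43, 68]
swap      -> [68, 43]
isub      -> [25]
bipush 3  -> [25, 3]
bipush 6  -> [25, 3, 6]
imul      -> [25, 18]
imul      -> [450]
dup       -> [450, 450]
istore 2  -> [450]
bipush -4 -> [450, -4]
irem      -> [2]
iload 2   -> [2, 450]
dup       -> [2, 450, 450]
pop       -> [2, 450]
irem      -> [2]
bipush -4 -> [2, -4]

2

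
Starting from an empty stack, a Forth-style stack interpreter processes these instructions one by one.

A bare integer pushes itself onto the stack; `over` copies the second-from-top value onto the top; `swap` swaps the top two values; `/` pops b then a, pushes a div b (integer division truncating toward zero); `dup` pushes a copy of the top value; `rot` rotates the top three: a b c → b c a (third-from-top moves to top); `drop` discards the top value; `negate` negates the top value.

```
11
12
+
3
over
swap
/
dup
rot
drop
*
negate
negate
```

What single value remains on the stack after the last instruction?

11     → 11
12     → 11 12
+      → 23
3      → 23 3
over   → 23 3 23
swap   → 23 23 3
/      → 23 7
dup    → 23 7 7
rot    → 7 7 23
drop   → 7 7
*      → 49
negate → -49
negate → 49

49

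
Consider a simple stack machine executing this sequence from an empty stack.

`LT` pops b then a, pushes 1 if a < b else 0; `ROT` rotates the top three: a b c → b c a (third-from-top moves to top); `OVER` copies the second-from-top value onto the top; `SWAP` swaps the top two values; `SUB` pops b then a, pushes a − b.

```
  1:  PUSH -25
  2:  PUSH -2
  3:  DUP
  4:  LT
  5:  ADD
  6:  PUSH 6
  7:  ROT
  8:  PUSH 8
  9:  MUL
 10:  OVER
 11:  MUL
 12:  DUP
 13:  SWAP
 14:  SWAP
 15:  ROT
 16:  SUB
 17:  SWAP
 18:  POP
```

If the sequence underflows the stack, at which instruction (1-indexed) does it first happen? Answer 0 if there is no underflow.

7

PUSH -25 -> -25
PUSH -2  -> -25 -2
DUP      -> -25 -2 -2
LT       -> -25 0
ADD      -> -25
PUSH 6   -> -25 6
ROT  — needs 3 operands, stack has 2 → underflow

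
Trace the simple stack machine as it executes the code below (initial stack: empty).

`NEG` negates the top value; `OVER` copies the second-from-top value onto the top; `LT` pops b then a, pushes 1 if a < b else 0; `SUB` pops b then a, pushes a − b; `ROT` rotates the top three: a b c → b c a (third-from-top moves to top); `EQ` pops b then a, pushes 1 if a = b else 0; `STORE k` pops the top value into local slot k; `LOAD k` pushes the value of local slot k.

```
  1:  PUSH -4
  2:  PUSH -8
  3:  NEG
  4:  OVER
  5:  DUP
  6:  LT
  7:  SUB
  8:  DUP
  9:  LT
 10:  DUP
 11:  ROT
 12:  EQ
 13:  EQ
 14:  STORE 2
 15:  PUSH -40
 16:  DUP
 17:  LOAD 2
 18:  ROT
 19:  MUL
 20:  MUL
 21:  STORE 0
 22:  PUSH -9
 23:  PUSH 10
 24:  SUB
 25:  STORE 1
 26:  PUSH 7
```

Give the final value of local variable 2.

1

PUSH -4  -> -4
PUSH -8  -> -4 -8
NEG      -> -4 8
OVER     -> -4 8 -4
DUP      -> -4 8 -4 -4
LT       -> -4 8 0
SUB      -> -4 8
DUP      -> -4 8 8
LT       -> -4 0
DUP      -> -4 0 0
ROT      -> 0 0 -4
EQ       -> 0 0
EQ       -> 1
STORE 2  -> (empty)
PUSH -40 -> -40
DUP      -> -40 -40
LOAD 2   -> -40 -40 1
ROT      -> -40 1 -40
MUL      -> -40 -40
MUL      -> 1600
STORE 0  -> (empty)
PUSH -9  -> -9
PUSH 10  -> -9 10
SUB      -> -19
STORE 1  -> (empty)
PUSH 7   -> 7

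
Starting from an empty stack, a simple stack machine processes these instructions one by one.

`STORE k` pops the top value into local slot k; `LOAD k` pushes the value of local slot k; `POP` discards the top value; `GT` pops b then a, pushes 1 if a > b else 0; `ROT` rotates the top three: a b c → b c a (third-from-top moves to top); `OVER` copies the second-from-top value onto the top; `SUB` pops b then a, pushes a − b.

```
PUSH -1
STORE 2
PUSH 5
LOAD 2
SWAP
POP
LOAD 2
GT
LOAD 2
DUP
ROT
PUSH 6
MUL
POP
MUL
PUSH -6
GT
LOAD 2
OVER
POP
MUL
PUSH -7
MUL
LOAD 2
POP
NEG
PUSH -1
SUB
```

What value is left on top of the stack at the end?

-6

PUSH -1 -> [-1]
STORE 2 -> []
PUSH 5  -> [5]
LOAD 2  -> [5, -1]
SWAP    -> [-1, 5]
POP     -> [-1]
LOAD 2  -> [-1, -1]
GT      -> [0]
LOAD 2  -> [0, -1]
DUP     -> [0, -1, -1]
ROT     -> [-1, -1, 0]
PUSH 6  -> [-1, -1, 0, 6]
MUL     -> [-1, -1, 0]
POP     -> [-1, -1]
MUL     -> [1]
PUSH -6 -> [1, -6]
GT      -> [1]
LOAD 2  -> [1, -1]
OVER    -> [1, -1, 1]
POP     -> [1, -1]
MUL     -> [-1]
PUSH -7 -> [-1, -7]
MUL     -> [7]
LOAD 2  -> [7, -1]
POP     -> [7]
NEG     -> [-7]
PUSH -1 -> [-7, -1]
SUB     -> [-6]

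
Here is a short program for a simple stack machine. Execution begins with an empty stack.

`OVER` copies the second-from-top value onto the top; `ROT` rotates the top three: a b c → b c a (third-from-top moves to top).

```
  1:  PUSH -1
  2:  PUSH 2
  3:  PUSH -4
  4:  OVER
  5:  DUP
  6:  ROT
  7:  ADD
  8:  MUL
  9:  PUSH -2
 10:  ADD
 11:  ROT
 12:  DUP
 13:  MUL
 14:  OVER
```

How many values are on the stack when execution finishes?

4

PUSH -1 → -1
PUSH 2  → -1 2
PUSH -4 → -1 2 -4
OVER    → -1 2 -4 2
DUP     → -1 2 -4 2 2
ROT     → -1 2 2 2 -4
ADD     → -1 2 2 -2
MUL     → -1 2 -4
PUSH -2 → -1 2 -4 -2
ADD     → -1 2 -6
ROT     → 2 -6 -1
DUP     → 2 -6 -1 -1
MUL     → 2 -6 1
OVER    → 2 -6 1 -6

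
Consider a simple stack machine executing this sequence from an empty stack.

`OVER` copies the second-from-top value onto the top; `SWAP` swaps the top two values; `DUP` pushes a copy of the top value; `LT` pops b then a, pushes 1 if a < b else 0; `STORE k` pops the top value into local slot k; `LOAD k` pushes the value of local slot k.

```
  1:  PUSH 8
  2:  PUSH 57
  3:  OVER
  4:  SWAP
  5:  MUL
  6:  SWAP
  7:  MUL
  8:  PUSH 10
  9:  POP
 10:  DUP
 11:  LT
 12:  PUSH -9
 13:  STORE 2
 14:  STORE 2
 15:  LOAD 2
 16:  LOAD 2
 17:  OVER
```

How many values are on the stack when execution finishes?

PUSH 8   [8]
PUSH 57  [8, 57]
OVER     [8, 57, 8]
SWAP     [8, 8, 57]
MUL      [8, 456]
SWAP     [456, 8]
MUL      [3648]
PUSH 10  [3648, 10]
POP      [3648]
DUP      [3648, 3648]
LT       [0]
PUSH -9  [0, -9]
STORE 2  [0]
STORE 2  []
LOAD 2   [0]
LOAD 2   [0, 0]
OVER     [0, 0, 0]

3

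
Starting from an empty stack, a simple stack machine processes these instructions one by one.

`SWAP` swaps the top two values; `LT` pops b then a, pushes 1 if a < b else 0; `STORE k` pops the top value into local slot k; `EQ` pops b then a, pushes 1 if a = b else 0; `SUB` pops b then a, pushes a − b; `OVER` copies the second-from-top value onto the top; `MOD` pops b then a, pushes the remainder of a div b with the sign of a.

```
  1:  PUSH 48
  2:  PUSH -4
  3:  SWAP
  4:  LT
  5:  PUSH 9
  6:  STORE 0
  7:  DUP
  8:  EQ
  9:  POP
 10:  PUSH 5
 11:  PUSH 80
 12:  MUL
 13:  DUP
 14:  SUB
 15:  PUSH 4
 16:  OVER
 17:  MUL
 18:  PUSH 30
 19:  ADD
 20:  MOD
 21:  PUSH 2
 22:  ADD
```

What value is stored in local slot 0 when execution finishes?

9

PUSH 48 -> [48]
PUSH -4 -> [48, -4]
SWAP    -> [-4, 48]
LT      -> [1]
PUSH 9  -> [1, 9]
STORE 0 -> [1]
DUP     -> [1, 1]
EQ      -> [1]
POP     -> []
PUSH 5  -> [5]
PUSH 80 -> [5, 80]
MUL     -> [400]
DUP     -> [400, 400]
SUB     -> [0]
PUSH 4  -> [0, 4]
OVER    -> [0, 4, 0]
MUL     -> [0, 0]
PUSH 30 -> [0, 0, 30]
ADD     -> [0, 30]
MOD     -> [0]
PUSH 2  -> [0, 2]
ADD     -> [2]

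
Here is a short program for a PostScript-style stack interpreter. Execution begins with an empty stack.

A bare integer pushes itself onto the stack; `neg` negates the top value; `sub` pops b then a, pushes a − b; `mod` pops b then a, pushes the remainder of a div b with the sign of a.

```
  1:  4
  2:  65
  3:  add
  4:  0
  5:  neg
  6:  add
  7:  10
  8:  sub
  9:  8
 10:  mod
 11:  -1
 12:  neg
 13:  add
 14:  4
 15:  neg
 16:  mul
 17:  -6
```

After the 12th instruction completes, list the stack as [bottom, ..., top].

[3, 1]

4   -> 4
65  -> 4 65
add -> 69
0   -> 69 0
neg -> 69 0
add -> 69
10  -> 69 10
sub -> 59
8   -> 59 8
mod -> 3
-1  -> 3 -1
neg -> 3 1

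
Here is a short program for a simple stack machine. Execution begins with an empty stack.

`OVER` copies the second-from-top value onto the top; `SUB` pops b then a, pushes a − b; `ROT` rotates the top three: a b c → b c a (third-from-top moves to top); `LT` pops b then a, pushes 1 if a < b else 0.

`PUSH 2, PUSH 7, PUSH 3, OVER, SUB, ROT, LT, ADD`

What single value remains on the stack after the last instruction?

8

PUSH 2 -> [2]
PUSH 7 -> [2, 7]
PUSH 3 -> [2, 7, 3]
OVER   -> [2, 7, 3, 7]
SUB    -> [2, 7, -4]
ROT    -> [7, -4, 2]
LT     -> [7, 1]
ADD    -> [8]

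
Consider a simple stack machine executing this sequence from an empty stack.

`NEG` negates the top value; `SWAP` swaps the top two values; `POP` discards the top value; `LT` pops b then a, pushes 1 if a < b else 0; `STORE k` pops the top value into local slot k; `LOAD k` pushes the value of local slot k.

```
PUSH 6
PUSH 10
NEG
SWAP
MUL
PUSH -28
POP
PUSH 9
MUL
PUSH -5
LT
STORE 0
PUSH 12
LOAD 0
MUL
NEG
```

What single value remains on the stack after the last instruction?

PUSH 6   -> [6]
PUSH 10  -> [6, 10]
NEG      -> [6, -10]
SWAP     -> [-10, 6]
MUL      -> [-60]
PUSH -28 -> [-60, -28]
POP      -> [-60]
PUSH 9   -> [-60, 9]
MUL      -> [-540]
PUSH -5  -> [-540, -5]
LT       -> [1]
STORE 0  -> []
PUSH 12  -> [12]
LOAD 0   -> [12, 1]
MUL      -> [12]
NEG      -> [-12]

-12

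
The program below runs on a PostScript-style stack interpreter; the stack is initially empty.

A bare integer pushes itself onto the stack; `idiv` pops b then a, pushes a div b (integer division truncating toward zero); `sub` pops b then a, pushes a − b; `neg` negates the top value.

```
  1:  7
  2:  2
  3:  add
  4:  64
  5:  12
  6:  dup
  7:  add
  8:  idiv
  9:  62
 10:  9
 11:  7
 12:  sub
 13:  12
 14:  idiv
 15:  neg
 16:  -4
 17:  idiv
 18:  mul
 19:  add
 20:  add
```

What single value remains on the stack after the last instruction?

7     [7]
2     [7, 2]
add   [9]
64    [9, 64]
12    [9, 64, 12]
dup   [9, 64, 12, 12]
add   [9, 64, 24]
idiv  [9, 2]
62    [9, 2, 62]
9     [9, 2, 62, 9]
7     [9, 2, 62, 9, 7]
sub   [9, 2, 62, 2]
12    [9, 2, 62, 2, 12]
idiv  [9, 2, 62, 0]
neg   [9, 2, 62, 0]
-4    [9, 2, 62, 0, -4]
idiv  [9, 2, 62, 0]
mul   [9, 2, 0]
add   [9, 2]
add   [11]

11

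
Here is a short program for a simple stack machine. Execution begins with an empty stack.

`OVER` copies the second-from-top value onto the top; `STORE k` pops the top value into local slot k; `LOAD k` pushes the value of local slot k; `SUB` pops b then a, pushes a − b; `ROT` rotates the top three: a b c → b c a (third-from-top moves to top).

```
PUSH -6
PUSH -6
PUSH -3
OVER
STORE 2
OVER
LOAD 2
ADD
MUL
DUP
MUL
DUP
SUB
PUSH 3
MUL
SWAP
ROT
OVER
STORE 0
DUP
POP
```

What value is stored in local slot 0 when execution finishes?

-6

PUSH -6  [-6]
PUSH -6  [-6, -6]
PUSH -3  [-6, -6, -3]
OVER     [-6, -6, -3, -6]
STORE 2  [-6, -6, -3]
OVER     [-6, -6, -3, -6]
LOAD 2   [-6, -6, -3, -6, -6]
ADD      [-6, -6, -3, -12]
MUL      [-6, -6, 36]
DUP      [-6, -6, 36, 36]
MUL      [-6, -6, 1296]
DUP      [-6, -6, 1296, 1296]
SUB      [-6, -6, 0]
PUSH 3   [-6, -6, 0, 3]
MUL      [-6, -6, 0]
SWAP     [-6, 0, -6]
ROT      [0, -6, -6]
OVER     [0, -6, -6, -6]
STORE 0  [0, -6, -6]
DUP      [0, -6, -6, -6]
POP      [0, -6, -6]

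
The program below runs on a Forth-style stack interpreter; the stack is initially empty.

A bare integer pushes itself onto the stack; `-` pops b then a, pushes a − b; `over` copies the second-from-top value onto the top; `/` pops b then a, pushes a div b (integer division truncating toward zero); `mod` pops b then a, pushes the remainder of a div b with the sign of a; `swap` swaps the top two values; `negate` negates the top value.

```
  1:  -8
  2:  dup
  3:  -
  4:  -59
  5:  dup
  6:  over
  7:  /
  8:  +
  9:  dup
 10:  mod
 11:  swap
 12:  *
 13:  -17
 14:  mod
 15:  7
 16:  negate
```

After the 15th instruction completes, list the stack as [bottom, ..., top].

[0, 7]

-8   -> [-8]
dup  -> [-8, -8]
-    -> [0]
-59  -> [0, -59]
dup  -> [0, -59, -59]
over -> [0, -59, -59, -59]
/    -> [0, -59, 1]
+    -> [0, -58]
dup  -> [0, -58, -58]
mod  -> [0, 0]
swap -> [0, 0]
*    -> [0]
-17  -> [0, -17]
mod  -> [0]
7    -> [0, 7]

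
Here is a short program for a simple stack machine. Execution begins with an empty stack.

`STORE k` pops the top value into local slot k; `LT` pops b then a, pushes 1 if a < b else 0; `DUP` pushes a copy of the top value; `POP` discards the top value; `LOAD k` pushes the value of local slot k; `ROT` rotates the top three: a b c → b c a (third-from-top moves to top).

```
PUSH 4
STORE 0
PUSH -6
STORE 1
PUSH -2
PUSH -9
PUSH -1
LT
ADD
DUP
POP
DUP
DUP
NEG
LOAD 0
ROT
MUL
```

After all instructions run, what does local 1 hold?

-6

PUSH 4   4
STORE 0  (empty)
PUSH -6  -6
STORE 1  (empty)
PUSH -2  -2
PUSH -9  -2 -9
PUSH -1  -2 -9 -1
LT       -2 1
ADD      -1
DUP      -1 -1
POP      -1
DUP      -1 -1
DUP      -1 -1 -1
NEG      -1 -1 1
LOAD 0   -1 -1 1 4
ROT      -1 1 4 -1
MUL      -1 1 -4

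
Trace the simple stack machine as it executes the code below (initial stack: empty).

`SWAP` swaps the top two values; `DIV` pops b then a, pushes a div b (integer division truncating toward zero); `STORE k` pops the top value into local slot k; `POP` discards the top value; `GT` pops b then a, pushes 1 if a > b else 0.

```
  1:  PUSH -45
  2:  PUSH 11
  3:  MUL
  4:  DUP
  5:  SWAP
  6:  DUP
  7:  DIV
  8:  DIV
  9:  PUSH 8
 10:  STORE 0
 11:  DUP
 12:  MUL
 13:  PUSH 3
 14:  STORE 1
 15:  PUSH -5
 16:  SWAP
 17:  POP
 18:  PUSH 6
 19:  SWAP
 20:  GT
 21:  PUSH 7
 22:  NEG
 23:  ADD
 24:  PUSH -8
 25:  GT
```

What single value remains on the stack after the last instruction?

1

PUSH -45  -45
PUSH 11   -45 11
MUL       -495
DUP       -495 -495
SWAP      -495 -495
DUP       -495 -495 -495
DIV       -495 1
DIV       -495
PUSH 8    -495 8
STORE 0   -495
DUP       -495 -495
MUL       245025
PUSH 3    245025 3
STORE 1   245025
PUSH -5   245025 -5
SWAP      -5 245025
POP       -5
PUSH 6    -5 6
SWAP      6 -5
GT        1
PUSH 7    1 7
NEG       1 -7
ADD       -6
PUSH -8   -6 -8
GT        1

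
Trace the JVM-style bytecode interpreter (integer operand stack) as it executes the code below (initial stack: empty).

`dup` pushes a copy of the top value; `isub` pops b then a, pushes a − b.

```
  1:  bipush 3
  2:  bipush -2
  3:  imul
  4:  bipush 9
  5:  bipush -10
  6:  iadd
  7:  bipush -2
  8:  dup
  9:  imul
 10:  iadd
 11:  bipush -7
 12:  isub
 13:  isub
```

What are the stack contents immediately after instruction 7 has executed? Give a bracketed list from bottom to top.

bipush 3   → 3
bipush -2  → 3 -2
imul       → -6
bipush 9   → -6 9
bipush -10 → -6 9 -10
iadd       → -6 -1
bipush -2  → -6 -1 -2

[-6, -1, -2]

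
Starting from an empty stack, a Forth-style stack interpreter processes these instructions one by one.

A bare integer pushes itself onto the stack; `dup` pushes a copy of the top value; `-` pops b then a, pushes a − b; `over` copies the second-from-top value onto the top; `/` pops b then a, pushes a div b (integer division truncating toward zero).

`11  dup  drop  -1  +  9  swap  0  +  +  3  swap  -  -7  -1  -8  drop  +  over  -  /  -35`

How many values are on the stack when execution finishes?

11    [11]
dup   [11, 11]
drop  [11]
-1    [11, -1]
+     [10]
9     [10, 9]
swap  [9, 10]
0     [9, 10, 0]
+     [9, 10]
+     [19]
3     [19, 3]
swap  [3, 19]
-     [-16]
-7    [-16, -7]
-1    [-16, -7, -1]
-8    [-16, -7, -1, -8]
drop  [-16, -7, -1]
+     [-16, -8]
over  [-16, -8, -16]
-     [-16, 8]
/     [-2]
-35   [-2, -35]

2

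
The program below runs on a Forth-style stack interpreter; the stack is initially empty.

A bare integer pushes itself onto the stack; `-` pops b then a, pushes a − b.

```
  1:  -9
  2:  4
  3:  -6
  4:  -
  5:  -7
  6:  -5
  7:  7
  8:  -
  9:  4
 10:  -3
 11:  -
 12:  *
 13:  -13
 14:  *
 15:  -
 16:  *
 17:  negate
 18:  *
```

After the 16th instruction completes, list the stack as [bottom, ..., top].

[-9, -10990]

-9  → [-9]
4   → [-9, 4]
-6  → [-9, 4, -6]
-   → [-9, 10]
-7  → [-9, 10, -7]
-5  → [-9, 10, -7, -5]
7   → [-9, 10, -7, -5, 7]
-   → [-9, 10, -7, -12]
4   → [-9, 10, -7, -12, 4]
-3  → [-9, 10, -7, -12, 4, -3]
-   → [-9, 10, -7, -12, 7]
*   → [-9, 10, -7, -84]
-13 → [-9, 10, -7, -84, -13]
*   → [-9, 10, -7, 1092]
-   → [-9, 10, -1099]
*   → [-9, -10990]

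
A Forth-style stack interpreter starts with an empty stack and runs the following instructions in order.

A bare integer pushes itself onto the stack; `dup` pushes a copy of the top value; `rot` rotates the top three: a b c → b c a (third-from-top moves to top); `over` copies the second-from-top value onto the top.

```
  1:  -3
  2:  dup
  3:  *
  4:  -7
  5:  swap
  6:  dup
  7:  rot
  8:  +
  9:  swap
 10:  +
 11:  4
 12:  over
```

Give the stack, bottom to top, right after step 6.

-3   : -3
dup  : -3 -3
*    : 9
-7   : 9 -7
swap : -7 9
dup  : -7 9 9

[-7, 9, 9]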